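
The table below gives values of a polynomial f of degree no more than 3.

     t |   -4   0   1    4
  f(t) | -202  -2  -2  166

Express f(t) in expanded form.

Using the Lagrange interpolation formula with nodes -4, 0, 1, 4:
  L_0(t) = t(t - 1)(t - 4) / -160
  L_1(t) = (t + 4)(t - 1)(t - 4) / 16
  L_2(t) = (t + 4)t(t - 4) / -15
  L_3(t) = (t + 4)t(t - 1) / 96
Then f(t) = -202·L_0(t) - 2·L_1(t) - 2·L_2(t) + 166·L_3(t).
Expanding and collecting terms gives f(t) = 3t³ - t² - 2t - 2.
Check: f(4) = 166. ✓

f(t) = 3t^3 - t^2 - 2t - 2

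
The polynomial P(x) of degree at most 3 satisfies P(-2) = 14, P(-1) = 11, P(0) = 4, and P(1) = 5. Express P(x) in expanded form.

P(x) = 2x^3 + 4x^2 - 5x + 4

Write P(x) = ax^3 + bx^2 + cx + d. Substituting each data point gives a linear system:
  -8a + 4b - 2c + d = 14
  -a + b - c + d = 11
  d = 4
  a + b + c + d = 5
Solving the system yields a = 2, b = 4, c = -5, d = 4.
So P(x) = 2x^3 + 4x^2 - 5x + 4.
Check: P(-2) = 14. ✓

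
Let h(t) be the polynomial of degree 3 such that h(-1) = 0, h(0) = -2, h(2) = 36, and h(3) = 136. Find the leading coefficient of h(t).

Write h(t) = at^3 + bt^2 + ct + d. Substituting each data point gives a linear system:
  -a + b - c + d = 0
  d = -2
  8a + 4b + 2c + d = 36
  27a + 9b + 3c + d = 136
Solving the system yields a = 5, b = 2, c = -5, d = -2.
So h(t) = 5t^3 + 2t^2 - 5t - 2.
The leading coefficient is 5.

5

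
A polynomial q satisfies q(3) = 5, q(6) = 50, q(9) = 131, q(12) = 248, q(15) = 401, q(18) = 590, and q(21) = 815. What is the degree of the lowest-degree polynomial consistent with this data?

2

Forward differences of the values at n = 3, 6, 9, 12, 15, 18, 21:
  q  : 5  50  131  248  401  590  815
  Δ  : 45  81  117  153  189  225
  Δ^2: 36  36  36  36  36
  Δ^3: 0  0  0  0
  Δ^4: 0  0  0
  Δ^5: 0  0
  Δ^6: 0
The second differences are constant (36) and nonzero, while all higher differences vanish, so the minimal degree is 2.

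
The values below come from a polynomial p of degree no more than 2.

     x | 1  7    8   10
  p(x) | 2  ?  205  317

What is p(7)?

The 3 known points determine the degree-2 polynomial uniquely.
Write p(x) = ax^2 + bx + c. Substituting each data point gives a linear system:
  a + b + c = 2
  64a + 8b + c = 205
  100a + 10b + c = 317
Solving the system yields a = 3, b = 2, c = -3.
So p(x) = 3x² + 2x - 3.
Then p(7) = 158.

158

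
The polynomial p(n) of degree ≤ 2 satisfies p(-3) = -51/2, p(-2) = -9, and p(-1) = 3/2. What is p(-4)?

Write p(n) = an^2 + bn + c. Substituting each data point gives a linear system:
  9a - 3b + c = -51/2
  4a - 2b + c = -9
  a - b + c = 3/2
Solving the system yields a = -3, b = 3/2, c = 6.
So p(n) = -3n^2 + (3/2)n + 6.
Then p(-4) = -48.

-48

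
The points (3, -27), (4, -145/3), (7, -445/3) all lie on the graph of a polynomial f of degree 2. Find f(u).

f(u) = -3u^2 - (1/3)u + 1

Write f(u) = au^2 + bu + c. Substituting each data point gives a linear system:
  9a + 3b + c = -27
  16a + 4b + c = -145/3
  49a + 7b + c = -445/3
Solving the system yields a = -3, b = -1/3, c = 1.
So f(u) = -3u² - (1/3)u + 1.
Check: f(7) = -445/3. ✓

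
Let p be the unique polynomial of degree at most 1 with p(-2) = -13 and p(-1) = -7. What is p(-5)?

Using the Lagrange interpolation formula with nodes -2, -1:
  L_0(n) = (n + 1) / -1
  L_1(n) = (n + 2) / 1
Then p(n) = -13·L_0(n) - 7·L_1(n).
Expanding and collecting terms gives p(n) = 6n - 1.
Evaluating at n = -5: p(-5) = -31.

-31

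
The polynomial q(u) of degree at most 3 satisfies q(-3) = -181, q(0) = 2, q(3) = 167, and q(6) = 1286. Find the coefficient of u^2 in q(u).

Write q(u) = au^3 + bu^2 + cu + d. Substituting each data point gives a linear system:
  -27a + 9b - 3c + d = -181
  d = 2
  27a + 9b + 3c + d = 167
  216a + 36b + 6c + d = 1286
Solving the system yields a = 6, b = -1, c = 4, d = 2.
So q(u) = 6u³ - u² + 4u + 2.
The coefficient of u^2 is -1.

-1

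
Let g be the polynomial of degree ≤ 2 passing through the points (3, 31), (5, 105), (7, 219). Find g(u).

Using the Lagrange interpolation formula with nodes 3, 5, 7:
  L_0(u) = (u - 5)(u - 7) / 8
  L_1(u) = (u - 3)(u - 7) / -4
  L_2(u) = (u - 3)(u - 5) / 8
Then g(u) = 31·L_0(u) + 105·L_1(u) + 219·L_2(u).
Expanding and collecting terms gives g(u) = 5u² - 3u - 5.
Check: g(7) = 219. ✓

g(u) = 5u^2 - 3u - 5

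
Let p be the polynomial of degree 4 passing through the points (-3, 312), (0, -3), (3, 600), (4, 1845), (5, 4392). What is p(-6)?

6405

Using the Lagrange interpolation formula with nodes -3, 0, 3, 4, 5:
  L_0(n) = n(n - 3)(n - 4)(n - 5) / 1008
  L_1(n) = (n + 3)(n - 3)(n - 4)(n - 5) / -180
  L_2(n) = (n + 3)n(n - 4)(n - 5) / 36
  L_3(n) = (n + 3)n(n - 3)(n - 5) / -28
  L_4(n) = (n + 3)n(n - 3)(n - 4) / 80
Then p(n) = 312·L_0(n) - 3·L_1(n) + 600·L_2(n) + 1845·L_3(n) + 4392·L_4(n).
Expanding and collecting terms gives p(n) = 6n^4 + 6n^3 - 3n^2 - 6n - 3.
Evaluating at n = -6: p(-6) = 6405.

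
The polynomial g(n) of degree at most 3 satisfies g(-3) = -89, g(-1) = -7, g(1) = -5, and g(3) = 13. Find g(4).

Forward differences of the values at n = -3, -1, 1, 3:
  g  : -89  -7  -5  13
  Δ  : 82  2  18
  Δ^2: -80  16
  Δ^3: 96
The third differences are constant, confirming degree 3.
Interpolating (Newton forward form) and evaluating at n = 4 gives g(4) = 58.

58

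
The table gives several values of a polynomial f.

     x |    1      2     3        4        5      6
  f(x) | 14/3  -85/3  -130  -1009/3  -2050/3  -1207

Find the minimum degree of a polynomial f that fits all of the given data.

Forward differences of the values at x = 1, 2, 3, 4, 5, 6:
  f  : 14/3  -85/3  -130  -1009/3  -2050/3  -1207
  Δ  : -33  -305/3  -619/3  -347  -1571/3
  Δ^2: -206/3  -314/3  -422/3  -530/3
  Δ^3: -36  -36  -36
  Δ^4: 0  0
  Δ^5: 0
The third differences are constant (-36) and nonzero, while all higher differences vanish, so the minimal degree is 3.

3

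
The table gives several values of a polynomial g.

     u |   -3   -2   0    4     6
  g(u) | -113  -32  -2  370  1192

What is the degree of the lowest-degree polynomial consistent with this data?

Divided differences on the nodes -3, -2, 0, 4, 6:
  order 0: -113  -32  -2  370  1192
  order 1: 81  15  93  411
  order 2: -22  13  53
  order 3: 5  5
  order 4: 0
The order-3 divided differences are all 5 (nonzero) and every higher order vanishes, so the data lies on a polynomial of degree exactly 3.

3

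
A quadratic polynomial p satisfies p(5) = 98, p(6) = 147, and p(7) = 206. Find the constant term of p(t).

Write p(t) = at^2 + bt + c. Substituting each data point gives a linear system:
  25a + 5b + c = 98
  36a + 6b + c = 147
  49a + 7b + c = 206
Solving the system yields a = 5, b = -6, c = 3.
So p(t) = 5t^2 - 6t + 3.
The constant term is 3.

3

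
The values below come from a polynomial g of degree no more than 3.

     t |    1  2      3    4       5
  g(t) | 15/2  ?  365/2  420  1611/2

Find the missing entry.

On equispaced nodes a degree-3 polynomial has vanishing fourth forward difference, so
  g(1) - 4·g(2) + 6·g(3) - 4·g(4) + g(5) = 0.
Substituting the known values and solving for g(2):
  -4·g(2) = -228
  g(2) = 57.

57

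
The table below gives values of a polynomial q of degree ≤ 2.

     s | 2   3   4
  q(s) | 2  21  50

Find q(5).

89

Write q(s) = as^2 + bs + c. Substituting each data point gives a linear system:
  4a + 2b + c = 2
  9a + 3b + c = 21
  16a + 4b + c = 50
Solving the system yields a = 5, b = -6, c = -6.
So q(s) = 5s² - 6s - 6.
Then q(5) = 89.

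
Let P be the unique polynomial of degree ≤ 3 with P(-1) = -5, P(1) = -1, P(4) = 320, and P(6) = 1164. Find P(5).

655

Using the Lagrange interpolation formula with nodes -1, 1, 4, 6:
  L_0(u) = (u - 1)(u - 4)(u - 6) / -70
  L_1(u) = (u + 1)(u - 4)(u - 6) / 30
  L_2(u) = (u + 1)(u - 1)(u - 6) / -30
  L_3(u) = (u + 1)(u - 1)(u - 4) / 70
Then P(u) = -5·L_0(u) - 1·L_1(u) + 320·L_2(u) + 1164·L_3(u).
Expanding and collecting terms gives P(u) = 6u³ - 3u² - 4u.
Evaluating at u = 5: P(5) = 655.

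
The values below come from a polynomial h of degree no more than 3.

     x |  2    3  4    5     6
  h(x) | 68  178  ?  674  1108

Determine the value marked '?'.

On equispaced nodes a degree-3 polynomial has vanishing fourth forward difference, so
  h(2) - 4·h(3) + 6·h(4) - 4·h(5) + h(6) = 0.
Substituting the known values and solving for h(4):
  6·h(4) = 2232
  h(4) = 372.

372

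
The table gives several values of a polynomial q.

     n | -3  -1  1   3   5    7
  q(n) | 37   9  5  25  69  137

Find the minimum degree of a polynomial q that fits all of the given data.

2

Forward differences of the values at n = -3, -1, 1, 3, 5, 7:
  q  : 37  9  5  25  69  137
  Δ  : -28  -4  20  44  68
  Δ^2: 24  24  24  24
  Δ^3: 0  0  0
  Δ^4: 0  0
  Δ^5: 0
The second differences are constant (24) and nonzero, while all higher differences vanish, so the minimal degree is 2.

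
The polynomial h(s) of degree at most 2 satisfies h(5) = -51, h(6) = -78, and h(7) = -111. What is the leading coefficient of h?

-3

Write h(s) = as^2 + bs + c. Substituting each data point gives a linear system:
  25a + 5b + c = -51
  36a + 6b + c = -78
  49a + 7b + c = -111
Solving the system yields a = -3, b = 6, c = -6.
So h(s) = -3s² + 6s - 6.
The leading coefficient is -3.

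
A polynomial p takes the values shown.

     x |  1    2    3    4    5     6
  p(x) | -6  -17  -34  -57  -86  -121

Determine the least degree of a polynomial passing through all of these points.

2

Forward differences of the values at x = 1, 2, 3, 4, 5, 6:
  p  : -6  -17  -34  -57  -86  -121
  Δ  : -11  -17  -23  -29  -35
  Δ^2: -6  -6  -6  -6
  Δ^3: 0  0  0
  Δ^4: 0  0
  Δ^5: 0
The second differences are constant (-6) and nonzero, while all higher differences vanish, so the minimal degree is 2.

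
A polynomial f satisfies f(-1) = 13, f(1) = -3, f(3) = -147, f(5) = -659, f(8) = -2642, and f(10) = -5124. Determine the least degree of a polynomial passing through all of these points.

Divided differences on the nodes -1, 1, 3, 5, 8, 10:
  order 0: 13  -3  -147  -659  -2642  -5124
  order 1: -8  -72  -256  -661  -1241
  order 2: -16  -46  -81  -116
  order 3: -5  -5  -5
  order 4: 0  0
  order 5: 0
The order-3 divided differences are all -5 (nonzero) and every higher order vanishes, so the data lies on a polynomial of degree exactly 3.

3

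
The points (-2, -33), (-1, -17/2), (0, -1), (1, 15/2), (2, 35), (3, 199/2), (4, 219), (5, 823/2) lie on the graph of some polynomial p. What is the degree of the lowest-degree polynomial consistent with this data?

Forward differences of the values at x = -2, -1, 0, 1, 2, 3, 4, 5:
  p  : -33  -17/2  -1  15/2  35  199/2  219  823/2
  Δ  : 49/2  15/2  17/2  55/2  129/2  239/2  385/2
  Δ^2: -17  1  19  37  55  73
  Δ^3: 18  18  18  18  18
  Δ^4: 0  0  0  0
  Δ^5: 0  0  0
  Δ^6: 0  0
  Δ^7: 0
The third differences are constant (18) and nonzero, while all higher differences vanish, so the minimal degree is 3.

3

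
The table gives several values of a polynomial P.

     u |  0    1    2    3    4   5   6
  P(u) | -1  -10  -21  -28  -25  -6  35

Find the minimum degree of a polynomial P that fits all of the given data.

3

Forward differences of the values at u = 0, 1, 2, 3, 4, 5, 6:
  P  : -1  -10  -21  -28  -25  -6  35
  Δ  : -9  -11  -7  3  19  41
  Δ^2: -2  4  10  16  22
  Δ^3: 6  6  6  6
  Δ^4: 0  0  0
  Δ^5: 0  0
  Δ^6: 0
The third differences are constant (6) and nonzero, while all higher differences vanish, so the minimal degree is 3.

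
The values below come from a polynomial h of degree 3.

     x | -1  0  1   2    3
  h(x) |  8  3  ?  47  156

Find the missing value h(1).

On equispaced nodes a degree-3 polynomial has vanishing fourth forward difference, so
  h(-1) - 4·h(0) + 6·h(1) - 4·h(2) + h(3) = 0.
Substituting the known values and solving for h(1):
  6·h(1) = 36
  h(1) = 6.

6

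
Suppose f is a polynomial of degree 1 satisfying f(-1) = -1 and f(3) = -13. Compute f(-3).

5

Write f(s) = as + b. Substituting each data point gives a linear system:
  -a + b = -1
  3a + b = -13
Solving the system yields a = -3, b = -4.
So f(s) = -3s - 4.
Then f(-3) = 5.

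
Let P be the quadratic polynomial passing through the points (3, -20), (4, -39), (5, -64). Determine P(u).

Write P(u) = au^2 + bu + c. Substituting each data point gives a linear system:
  9a + 3b + c = -20
  16a + 4b + c = -39
  25a + 5b + c = -64
Solving the system yields a = -3, b = 2, c = 1.
So P(u) = -3u² + 2u + 1.
Check: P(5) = -64. ✓

P(u) = -3u^2 + 2u + 1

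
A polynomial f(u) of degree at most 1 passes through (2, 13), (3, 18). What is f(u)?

Using the Lagrange interpolation formula with nodes 2, 3:
  L_0(u) = (u - 3) / -1
  L_1(u) = (u - 2) / 1
Then f(u) = 13·L_0(u) + 18·L_1(u).
Expanding and collecting terms gives f(u) = 5u + 3.
Check: f(2) = 13. ✓

f(u) = 5u + 3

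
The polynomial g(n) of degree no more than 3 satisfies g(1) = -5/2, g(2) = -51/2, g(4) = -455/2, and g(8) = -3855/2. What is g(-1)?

Using the Lagrange interpolation formula with nodes 1, 2, 4, 8:
  L_0(n) = (n - 2)(n - 4)(n - 8) / -21
  L_1(n) = (n - 1)(n - 4)(n - 8) / 12
  L_2(n) = (n - 1)(n - 2)(n - 8) / -24
  L_3(n) = (n - 1)(n - 2)(n - 4) / 168
Then g(n) = -5/2·L_0(n) - 51/2·L_1(n) - 455/2·L_2(n) - 3855/2·L_3(n).
Expanding and collecting terms gives g(n) = -4n^3 + 2n^2 - n + 1/2.
Evaluating at n = -1: g(-1) = 15/2.

15/2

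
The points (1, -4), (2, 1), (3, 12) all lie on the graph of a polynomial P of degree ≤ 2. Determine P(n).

Write P(n) = an^2 + bn + c. Substituting each data point gives a linear system:
  a + b + c = -4
  4a + 2b + c = 1
  9a + 3b + c = 12
Solving the system yields a = 3, b = -4, c = -3.
So P(n) = 3n² - 4n - 3.
Check: P(3) = 12. ✓

P(n) = 3n^2 - 4n - 3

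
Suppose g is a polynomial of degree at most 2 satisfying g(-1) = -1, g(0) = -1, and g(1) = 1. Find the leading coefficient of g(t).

1

Write g(t) = at^2 + bt + c. Substituting each data point gives a linear system:
  a - b + c = -1
  c = -1
  a + b + c = 1
Solving the system yields a = 1, b = 1, c = -1.
So g(t) = t^2 + t - 1.
The leading coefficient is 1.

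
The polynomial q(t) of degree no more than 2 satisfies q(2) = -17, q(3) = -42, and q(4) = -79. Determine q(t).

Using the Lagrange interpolation formula with nodes 2, 3, 4:
  L_0(t) = (t - 3)(t - 4) / 2
  L_1(t) = (t - 2)(t - 4) / -1
  L_2(t) = (t - 2)(t - 3) / 2
Then q(t) = -17·L_0(t) - 42·L_1(t) - 79·L_2(t).
Expanding and collecting terms gives q(t) = -6t² + 5t - 3.
Check: q(2) = -17. ✓

q(t) = -6t^2 + 5t - 3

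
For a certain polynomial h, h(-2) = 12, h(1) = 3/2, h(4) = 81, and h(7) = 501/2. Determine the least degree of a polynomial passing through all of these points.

Forward differences of the values at u = -2, 1, 4, 7:
  h  : 12  3/2  81  501/2
  Δ  : -21/2  159/2  339/2
  Δ^2: 90  90
  Δ^3: 0
The second differences are constant (90) and nonzero, while all higher differences vanish, so the minimal degree is 2.

2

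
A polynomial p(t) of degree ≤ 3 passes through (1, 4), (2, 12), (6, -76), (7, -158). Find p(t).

p(t) = -t^3 + 3t^2 + 6t - 4

Write p(t) = at^3 + bt^2 + ct + d. Substituting each data point gives a linear system:
  a + b + c + d = 4
  8a + 4b + 2c + d = 12
  216a + 36b + 6c + d = -76
  343a + 49b + 7c + d = -158
Solving the system yields a = -1, b = 3, c = 6, d = -4.
So p(t) = -t³ + 3t² + 6t - 4.
Check: p(6) = -76. ✓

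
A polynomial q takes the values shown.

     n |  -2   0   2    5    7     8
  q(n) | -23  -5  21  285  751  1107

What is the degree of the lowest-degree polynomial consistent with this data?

Divided differences on the nodes -2, 0, 2, 5, 7, 8:
  order 0: -23  -5  21  285  751  1107
  order 1: 9  13  88  233  356
  order 2: 1  15  29  41
  order 3: 2  2  2
  order 4: 0  0
  order 5: 0
The order-3 divided differences are all 2 (nonzero) and every higher order vanishes, so the data lies on a polynomial of degree exactly 3.

3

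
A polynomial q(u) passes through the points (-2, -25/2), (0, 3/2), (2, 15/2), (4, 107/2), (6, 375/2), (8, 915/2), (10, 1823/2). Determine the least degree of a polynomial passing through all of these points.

Forward differences of the values at u = -2, 0, 2, 4, 6, 8, 10:
  q  : -25/2  3/2  15/2  107/2  375/2  915/2  1823/2
  Δ  : 14  6  46  134  270  454
  Δ^2: -8  40  88  136  184
  Δ^3: 48  48  48  48
  Δ^4: 0  0  0
  Δ^5: 0  0
  Δ^6: 0
The third differences are constant (48) and nonzero, while all higher differences vanish, so the minimal degree is 3.

3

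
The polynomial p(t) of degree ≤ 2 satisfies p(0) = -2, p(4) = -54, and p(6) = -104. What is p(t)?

p(t) = -2t^2 - 5t - 2

Write p(t) = at^2 + bt + c. Substituting each data point gives a linear system:
  c = -2
  16a + 4b + c = -54
  36a + 6b + c = -104
Solving the system yields a = -2, b = -5, c = -2.
So p(t) = -2t^2 - 5t - 2.
Check: p(6) = -104. ✓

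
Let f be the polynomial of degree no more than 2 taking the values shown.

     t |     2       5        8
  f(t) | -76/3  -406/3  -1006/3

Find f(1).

-26/3

Forward differences of the values at t = 2, 5, 8:
  f  : -76/3  -406/3  -1006/3
  Δ  : -110  -200
  Δ^2: -90
The second differences are constant, confirming degree 2.
Interpolating (Newton forward form) and evaluating at t = 1 gives f(1) = -26/3.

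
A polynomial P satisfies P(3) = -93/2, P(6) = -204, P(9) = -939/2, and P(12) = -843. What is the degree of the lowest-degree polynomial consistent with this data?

Forward differences of the values at x = 3, 6, 9, 12:
  P  : -93/2  -204  -939/2  -843
  Δ  : -315/2  -531/2  -747/2
  Δ^2: -108  -108
  Δ^3: 0
The second differences are constant (-108) and nonzero, while all higher differences vanish, so the minimal degree is 2.

2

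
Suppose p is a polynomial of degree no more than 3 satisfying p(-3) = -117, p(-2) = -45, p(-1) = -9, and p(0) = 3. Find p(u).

Using the Lagrange interpolation formula with nodes -3, -2, -1, 0:
  L_0(u) = (u + 2)(u + 1)u / -6
  L_1(u) = (u + 3)(u + 1)u / 2
  L_2(u) = (u + 3)(u + 2)u / -2
  L_3(u) = (u + 3)(u + 2)(u + 1) / 6
Then p(u) = -117·L_0(u) - 45·L_1(u) - 9·L_2(u) + 3·L_3(u).
Expanding and collecting terms gives p(u) = 2u^3 - 6u^2 + 4u + 3.
Check: p(-2) = -45. ✓

p(u) = 2u^3 - 6u^2 + 4u + 3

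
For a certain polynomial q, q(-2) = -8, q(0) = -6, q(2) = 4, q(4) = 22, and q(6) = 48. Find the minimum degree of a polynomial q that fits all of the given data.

Forward differences of the values at n = -2, 0, 2, 4, 6:
  q  : -8  -6  4  22  48
  Δ  : 2  10  18  26
  Δ^2: 8  8  8
  Δ^3: 0  0
  Δ^4: 0
The second differences are constant (8) and nonzero, while all higher differences vanish, so the minimal degree is 2.

2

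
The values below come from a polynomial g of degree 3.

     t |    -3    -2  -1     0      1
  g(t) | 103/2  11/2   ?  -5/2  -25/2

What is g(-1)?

-9/2

The 4 known points determine the degree-3 polynomial uniquely.
Write g(t) = at^3 + bt^2 + ct + d. Substituting each data point gives a linear system:
  -27a + 9b - 3c + d = 103/2
  -8a + 4b - 2c + d = 11/2
  d = -5/2
  a + b + c + d = -25/2
Solving the system yields a = -4, b = -6, c = 0, d = -5/2.
So g(t) = -4t^3 - 6t^2 - 5/2.
Then g(-1) = -9/2.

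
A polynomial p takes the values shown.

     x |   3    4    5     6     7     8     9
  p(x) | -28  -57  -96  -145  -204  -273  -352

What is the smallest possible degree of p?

2

Forward differences of the values at x = 3, 4, 5, 6, 7, 8, 9:
  p  : -28  -57  -96  -145  -204  -273  -352
  Δ  : -29  -39  -49  -59  -69  -79
  Δ^2: -10  -10  -10  -10  -10
  Δ^3: 0  0  0  0
  Δ^4: 0  0  0
  Δ^5: 0  0
  Δ^6: 0
The second differences are constant (-10) and nonzero, while all higher differences vanish, so the minimal degree is 2.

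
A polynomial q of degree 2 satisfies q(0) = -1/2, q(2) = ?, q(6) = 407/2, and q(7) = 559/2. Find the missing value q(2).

The 3 known points determine the degree-2 polynomial uniquely.
Write q(s) = as^2 + bs + c. Substituting each data point gives a linear system:
  c = -1/2
  36a + 6b + c = 407/2
  49a + 7b + c = 559/2
Solving the system yields a = 6, b = -2, c = -1/2.
So q(s) = 6s^2 - 2s - 1/2.
Then q(2) = 39/2.

39/2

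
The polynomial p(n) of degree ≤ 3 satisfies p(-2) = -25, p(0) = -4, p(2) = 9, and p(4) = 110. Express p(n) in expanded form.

p(n) = 2n^3 - n^2 + (1/2)n - 4

Write p(n) = an^3 + bn^2 + cn + d. Substituting each data point gives a linear system:
  -8a + 4b - 2c + d = -25
  d = -4
  8a + 4b + 2c + d = 9
  64a + 16b + 4c + d = 110
Solving the system yields a = 2, b = -1, c = 1/2, d = -4.
So p(n) = 2n³ - n² + (1/2)n - 4.
Check: p(0) = -4. ✓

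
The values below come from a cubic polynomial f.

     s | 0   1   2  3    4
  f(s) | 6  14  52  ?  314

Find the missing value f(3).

On equispaced nodes a degree-3 polynomial has vanishing fourth forward difference, so
  f(0) - 4·f(1) + 6·f(2) - 4·f(3) + f(4) = 0.
Substituting the known values and solving for f(3):
  -4·f(3) = -576
  f(3) = 144.

144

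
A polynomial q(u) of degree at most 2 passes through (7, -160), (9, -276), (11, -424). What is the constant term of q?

Write q(u) = au^2 + bu + c. Substituting each data point gives a linear system:
  49a + 7b + c = -160
  81a + 9b + c = -276
  121a + 11b + c = -424
Solving the system yields a = -4, b = 6, c = -6.
So q(u) = -4u^2 + 6u - 6.
The constant term is -6.

-6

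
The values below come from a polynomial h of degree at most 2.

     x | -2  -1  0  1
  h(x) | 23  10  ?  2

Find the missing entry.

The 3 known points determine the degree-2 polynomial uniquely.
Write h(x) = ax^2 + bx + c. Substituting each data point gives a linear system:
  4a - 2b + c = 23
  a - b + c = 10
  a + b + c = 2
Solving the system yields a = 3, b = -4, c = 3.
So h(x) = 3x^2 - 4x + 3.
Then h(0) = 3.

3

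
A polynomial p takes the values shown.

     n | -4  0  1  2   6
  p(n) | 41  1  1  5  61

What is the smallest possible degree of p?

Divided differences on the nodes -4, 0, 1, 2, 6:
  order 0: 41  1  1  5  61
  order 1: -10  0  4  14
  order 2: 2  2  2
  order 3: 0  0
  order 4: 0
The order-2 divided differences are all 2 (nonzero) and every higher order vanishes, so the data lies on a polynomial of degree exactly 2.

2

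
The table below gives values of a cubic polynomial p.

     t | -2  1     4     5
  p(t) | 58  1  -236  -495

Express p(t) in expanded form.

p(t) = -5t^3 + 5t^2 + t

Using the Lagrange interpolation formula with nodes -2, 1, 4, 5:
  L_0(t) = (t - 1)(t - 4)(t - 5) / -126
  L_1(t) = (t + 2)(t - 4)(t - 5) / 36
  L_2(t) = (t + 2)(t - 1)(t - 5) / -18
  L_3(t) = (t + 2)(t - 1)(t - 4) / 28
Then p(t) = 58·L_0(t) + 1·L_1(t) - 236·L_2(t) - 495·L_3(t).
Expanding and collecting terms gives p(t) = -5t^3 + 5t^2 + t.
Check: p(-2) = 58. ✓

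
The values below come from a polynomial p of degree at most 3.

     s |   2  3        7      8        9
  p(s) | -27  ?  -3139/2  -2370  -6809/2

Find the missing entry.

The 4 known points determine the degree-3 polynomial uniquely.
Write p(s) = as^3 + bs^2 + cs + d. Substituting each data point gives a linear system:
  8a + 4b + 2c + d = -27
  343a + 49b + 7c + d = -3139/2
  512a + 64b + 8c + d = -2370
  729a + 81b + 9c + d = -6809/2
Solving the system yields a = -5, b = 3, c = -1/2, d = 2.
So p(s) = -5s³ + 3s² - (1/2)s + 2.
Then p(3) = -215/2.

-215/2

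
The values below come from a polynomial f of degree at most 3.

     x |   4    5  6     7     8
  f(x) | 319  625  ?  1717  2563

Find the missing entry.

1081

On equispaced nodes a degree-3 polynomial has vanishing fourth forward difference, so
  f(4) - 4·f(5) + 6·f(6) - 4·f(7) + f(8) = 0.
Substituting the known values and solving for f(6):
  6·f(6) = 6486
  f(6) = 1081.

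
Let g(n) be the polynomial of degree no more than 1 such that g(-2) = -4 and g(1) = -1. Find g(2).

Using the Lagrange interpolation formula with nodes -2, 1:
  L_0(n) = (n - 1) / -3
  L_1(n) = (n + 2) / 3
Then g(n) = -4·L_0(n) - 1·L_1(n).
Expanding and collecting terms gives g(n) = n - 2.
Evaluating at n = 2: g(2) = 0.

0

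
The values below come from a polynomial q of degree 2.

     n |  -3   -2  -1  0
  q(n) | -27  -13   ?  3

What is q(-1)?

-3

On equispaced nodes a degree-2 polynomial has vanishing third forward difference, so
  - q(-3) + 3·q(-2) - 3·q(-1) + q(0) = 0.
Substituting the known values and solving for q(-1):
  -3·q(-1) = 9
  q(-1) = -3.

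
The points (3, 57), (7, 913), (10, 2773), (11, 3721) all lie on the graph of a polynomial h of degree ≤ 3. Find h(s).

h(s) = 3s^3 - 2s^2 - 3s + 3

Write h(s) = as^3 + bs^2 + cs + d. Substituting each data point gives a linear system:
  27a + 9b + 3c + d = 57
  343a + 49b + 7c + d = 913
  1000a + 100b + 10c + d = 2773
  1331a + 121b + 11c + d = 3721
Solving the system yields a = 3, b = -2, c = -3, d = 3.
So h(s) = 3s³ - 2s² - 3s + 3.
Check: h(10) = 2773. ✓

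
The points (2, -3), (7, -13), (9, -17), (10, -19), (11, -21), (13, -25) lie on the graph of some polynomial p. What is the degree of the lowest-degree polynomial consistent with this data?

Divided differences on the nodes 2, 7, 9, 10, 11, 13:
  order 0: -3  -13  -17  -19  -21  -25
  order 1: -2  -2  -2  -2  -2
  order 2: 0  0  0  0
  order 3: 0  0  0
  order 4: 0  0
  order 5: 0
The order-1 divided differences are all -2 (nonzero) and every higher order vanishes, so the data lies on a polynomial of degree exactly 1.

1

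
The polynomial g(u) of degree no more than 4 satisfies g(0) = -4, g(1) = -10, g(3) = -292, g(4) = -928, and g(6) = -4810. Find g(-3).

-382

Write g(u) = au^4 + bu^3 + cu^2 + du + e. Substituting each data point gives a linear system:
  e = -4
  a + b + c + d + e = -10
  81a + 27b + 9c + 3d + e = -292
  256a + 64b + 16c + 4d + e = -928
  1296a + 216b + 36c + 6d + e = -4810
Solving the system yields a = -4, b = 2, c = -1, d = -3, e = -4.
So g(u) = -4u^4 + 2u^3 - u^2 - 3u - 4.
Then g(-3) = -382.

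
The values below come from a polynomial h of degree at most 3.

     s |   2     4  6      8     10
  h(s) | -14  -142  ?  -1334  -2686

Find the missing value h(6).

-534

On equispaced nodes a degree-3 polynomial has vanishing fourth forward difference, so
  h(2) - 4·h(4) + 6·h(6) - 4·h(8) + h(10) = 0.
Substituting the known values and solving for h(6):
  6·h(6) = -3204
  h(6) = -534.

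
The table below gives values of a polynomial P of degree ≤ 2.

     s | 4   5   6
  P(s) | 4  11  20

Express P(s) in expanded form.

Using the Lagrange interpolation formula with nodes 4, 5, 6:
  L_0(s) = (s - 5)(s - 6) / 2
  L_1(s) = (s - 4)(s - 6) / -1
  L_2(s) = (s - 4)(s - 5) / 2
Then P(s) = 4·L_0(s) + 11·L_1(s) + 20·L_2(s).
Expanding and collecting terms gives P(s) = s² - 2s - 4.
Check: P(6) = 20. ✓

P(s) = s^2 - 2s - 4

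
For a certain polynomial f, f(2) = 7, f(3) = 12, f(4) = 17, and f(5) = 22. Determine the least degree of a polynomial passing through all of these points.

Forward differences of the values at s = 2, 3, 4, 5:
  f  : 7  12  17  22
  Δ  : 5  5  5
  Δ^2: 0  0
  Δ^3: 0
The first differences are constant (5) and nonzero, while all higher differences vanish, so the minimal degree is 1.

1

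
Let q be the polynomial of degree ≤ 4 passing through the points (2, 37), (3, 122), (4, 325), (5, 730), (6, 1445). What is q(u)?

Using the Lagrange interpolation formula with nodes 2, 3, 4, 5, 6:
  L_0(u) = (u - 3)(u - 4)(u - 5)(u - 6) / 24
  L_1(u) = (u - 2)(u - 4)(u - 5)(u - 6) / -6
  L_2(u) = (u - 2)(u - 3)(u - 5)(u - 6) / 4
  L_3(u) = (u - 2)(u - 3)(u - 4)(u - 6) / -6
  L_4(u) = (u - 2)(u - 3)(u - 4)(u - 5) / 24
Then q(u) = 37·L_0(u) + 122·L_1(u) + 325·L_2(u) + 730·L_3(u) + 1445·L_4(u).
Expanding and collecting terms gives q(u) = u⁴ + 4u² + 5.
Check: q(3) = 122. ✓

q(u) = u^4 + 4u^2 + 5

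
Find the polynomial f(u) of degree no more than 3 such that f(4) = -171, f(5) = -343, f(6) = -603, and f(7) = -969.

Write f(u) = au^3 + bu^2 + cu + d. Substituting each data point gives a linear system:
  64a + 16b + 4c + d = -171
  125a + 25b + 5c + d = -343
  216a + 36b + 6c + d = -603
  343a + 49b + 7c + d = -969
Solving the system yields a = -3, b = 1, c = 2, d = -3.
So f(u) = -3u^3 + u^2 + 2u - 3.
Check: f(4) = -171. ✓

f(u) = -3u^3 + u^2 + 2u - 3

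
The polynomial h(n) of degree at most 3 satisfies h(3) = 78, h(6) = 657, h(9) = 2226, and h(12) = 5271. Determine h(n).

Write h(n) = an^3 + bn^2 + cn + d. Substituting each data point gives a linear system:
  27a + 9b + 3c + d = 78
  216a + 36b + 6c + d = 657
  729a + 81b + 9c + d = 2226
  1728a + 144b + 12c + d = 5271
Solving the system yields a = 3, b = 1, c = -5, d = 3.
So h(n) = 3n³ + n² - 5n + 3.
Check: h(6) = 657. ✓

h(n) = 3n^3 + n^2 - 5n + 3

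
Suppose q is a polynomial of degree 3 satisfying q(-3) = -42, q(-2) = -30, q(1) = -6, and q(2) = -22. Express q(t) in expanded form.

Write q(t) = at^3 + bt^2 + ct + d. Substituting each data point gives a linear system:
  -27a + 9b - 3c + d = -42
  -8a + 4b - 2c + d = -30
  a + b + c + d = -6
  8a + 4b + 2c + d = -22
Solving the system yields a = -1, b = -5, c = 6, d = -6.
So q(t) = -t^3 - 5t^2 + 6t - 6.
Check: q(-3) = -42. ✓

q(t) = -t^3 - 5t^2 + 6t - 6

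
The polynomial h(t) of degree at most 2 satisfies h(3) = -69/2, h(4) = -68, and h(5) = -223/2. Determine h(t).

Write h(t) = at^2 + bt + c. Substituting each data point gives a linear system:
  9a + 3b + c = -69/2
  16a + 4b + c = -68
  25a + 5b + c = -223/2
Solving the system yields a = -5, b = 3/2, c = 6.
So h(t) = -5t^2 + (3/2)t + 6.
Check: h(5) = -223/2. ✓

h(t) = -5t^2 + (3/2)t + 6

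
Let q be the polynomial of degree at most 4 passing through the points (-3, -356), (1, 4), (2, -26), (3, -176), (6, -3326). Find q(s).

q(s) = -3s^4 + 3s^3 - 3s^2 + 3s + 4

Write q(s) = as^4 + bs^3 + cs^2 + ds + e. Substituting each data point gives a linear system:
  81a - 27b + 9c - 3d + e = -356
  a + b + c + d + e = 4
  16a + 8b + 4c + 2d + e = -26
  81a + 27b + 9c + 3d + e = -176
  1296a + 216b + 36c + 6d + e = -3326
Solving the system yields a = -3, b = 3, c = -3, d = 3, e = 4.
So q(s) = -3s⁴ + 3s³ - 3s² + 3s + 4.
Check: q(-3) = -356. ✓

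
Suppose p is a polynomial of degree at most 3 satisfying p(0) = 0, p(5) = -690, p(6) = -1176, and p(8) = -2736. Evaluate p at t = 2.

-48

Using the Lagrange interpolation formula with nodes 0, 5, 6, 8:
  L_0(t) = (t - 5)(t - 6)(t - 8) / -240
  L_1(t) = t(t - 6)(t - 8) / 15
  L_2(t) = t(t - 5)(t - 8) / -12
  L_3(t) = t(t - 5)(t - 6) / 48
Then p(t) = 0·L_0(t) - 690·L_1(t) - 1176·L_2(t) - 2736·L_3(t).
Expanding and collecting terms gives p(t) = -5t³ - 3t² + 2t.
Evaluating at t = 2: p(2) = -48.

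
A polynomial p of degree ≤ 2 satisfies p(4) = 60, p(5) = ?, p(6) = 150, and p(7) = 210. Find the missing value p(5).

100

On equispaced nodes a degree-2 polynomial has vanishing third forward difference, so
  - p(4) + 3·p(5) - 3·p(6) + p(7) = 0.
Substituting the known values and solving for p(5):
  3·p(5) = 300
  p(5) = 100.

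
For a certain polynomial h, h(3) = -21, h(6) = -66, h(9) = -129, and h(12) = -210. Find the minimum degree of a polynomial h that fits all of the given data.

2

Forward differences of the values at u = 3, 6, 9, 12:
  h  : -21  -66  -129  -210
  Δ  : -45  -63  -81
  Δ^2: -18  -18
  Δ^3: 0
The second differences are constant (-18) and nonzero, while all higher differences vanish, so the minimal degree is 2.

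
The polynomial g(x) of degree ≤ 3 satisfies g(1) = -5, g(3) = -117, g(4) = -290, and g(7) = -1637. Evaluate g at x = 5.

Write g(x) = ax^3 + bx^2 + cx + d. Substituting each data point gives a linear system:
  a + b + c + d = -5
  27a + 9b + 3c + d = -117
  64a + 16b + 4c + d = -290
  343a + 49b + 7c + d = -1637
Solving the system yields a = -5, b = 1, c = 5, d = -6.
So g(x) = -5x³ + x² + 5x - 6.
Then g(5) = -581.

-581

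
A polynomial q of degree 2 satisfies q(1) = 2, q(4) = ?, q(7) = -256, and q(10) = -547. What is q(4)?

-73

On equispaced nodes a degree-2 polynomial has vanishing third forward difference, so
  - q(1) + 3·q(4) - 3·q(7) + q(10) = 0.
Substituting the known values and solving for q(4):
  3·q(4) = -219
  q(4) = -73.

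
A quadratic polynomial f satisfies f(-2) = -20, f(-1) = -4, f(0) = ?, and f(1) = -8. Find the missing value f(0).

0

On equispaced nodes a degree-2 polynomial has vanishing third forward difference, so
  - f(-2) + 3·f(-1) - 3·f(0) + f(1) = 0.
Substituting the known values and solving for f(0):
  -3·f(0) = 0
  f(0) = 0.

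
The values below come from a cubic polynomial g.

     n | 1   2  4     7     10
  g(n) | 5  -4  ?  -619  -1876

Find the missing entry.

-100

The 4 known points determine the degree-3 polynomial uniquely.
Write g(n) = an^3 + bn^2 + cn + d. Substituting each data point gives a linear system:
  a + b + c + d = 5
  8a + 4b + 2c + d = -4
  343a + 49b + 7c + d = -619
  1000a + 100b + 10c + d = -1876
Solving the system yields a = -2, b = 1, c = 2, d = 4.
So g(n) = -2n^3 + n^2 + 2n + 4.
Then g(4) = -100.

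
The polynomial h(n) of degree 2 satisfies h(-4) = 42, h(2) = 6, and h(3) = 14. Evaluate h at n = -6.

86

Using the Lagrange interpolation formula with nodes -4, 2, 3:
  L_0(n) = (n - 2)(n - 3) / 42
  L_1(n) = (n + 4)(n - 3) / -6
  L_2(n) = (n + 4)(n - 2) / 7
Then h(n) = 42·L_0(n) + 6·L_1(n) + 14·L_2(n).
Expanding and collecting terms gives h(n) = 2n² - 2n + 2.
Evaluating at n = -6: h(-6) = 86.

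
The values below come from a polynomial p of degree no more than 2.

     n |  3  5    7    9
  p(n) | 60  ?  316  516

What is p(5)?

164

On equispaced nodes a degree-2 polynomial has vanishing third forward difference, so
  - p(3) + 3·p(5) - 3·p(7) + p(9) = 0.
Substituting the known values and solving for p(5):
  3·p(5) = 492
  p(5) = 164.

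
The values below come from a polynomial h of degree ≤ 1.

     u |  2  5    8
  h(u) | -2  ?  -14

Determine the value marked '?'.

On equispaced nodes a degree-1 polynomial has vanishing second forward difference, so
  h(2) - 2·h(5) + h(8) = 0.
Substituting the known values and solving for h(5):
  -2·h(5) = 16
  h(5) = -8.

-8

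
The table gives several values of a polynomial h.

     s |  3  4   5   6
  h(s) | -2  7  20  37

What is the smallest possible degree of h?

2

Forward differences of the values at s = 3, 4, 5, 6:
  h  : -2  7  20  37
  Δ  : 9  13  17
  Δ^2: 4  4
  Δ^3: 0
The second differences are constant (4) and nonzero, while all higher differences vanish, so the minimal degree is 2.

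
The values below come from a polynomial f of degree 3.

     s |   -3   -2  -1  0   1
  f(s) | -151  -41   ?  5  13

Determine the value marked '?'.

-1

On equispaced nodes a degree-3 polynomial has vanishing fourth forward difference, so
  f(-3) - 4·f(-2) + 6·f(-1) - 4·f(0) + f(1) = 0.
Substituting the known values and solving for f(-1):
  6·f(-1) = -6
  f(-1) = -1.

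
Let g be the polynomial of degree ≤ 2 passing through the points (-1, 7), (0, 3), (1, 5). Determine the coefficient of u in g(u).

-1

Write g(u) = au^2 + bu + c. Substituting each data point gives a linear system:
  a - b + c = 7
  c = 3
  a + b + c = 5
Solving the system yields a = 3, b = -1, c = 3.
So g(u) = 3u^2 - u + 3.
The coefficient of u is -1.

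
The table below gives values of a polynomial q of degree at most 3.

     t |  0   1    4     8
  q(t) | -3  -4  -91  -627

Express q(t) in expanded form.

q(t) = -t^3 - 2t^2 + 2t - 3

Using the Lagrange interpolation formula with nodes 0, 1, 4, 8:
  L_0(t) = (t - 1)(t - 4)(t - 8) / -32
  L_1(t) = t(t - 4)(t - 8) / 21
  L_2(t) = t(t - 1)(t - 8) / -48
  L_3(t) = t(t - 1)(t - 4) / 224
Then q(t) = -3·L_0(t) - 4·L_1(t) - 91·L_2(t) - 627·L_3(t).
Expanding and collecting terms gives q(t) = -t^3 - 2t^2 + 2t - 3.
Check: q(8) = -627. ✓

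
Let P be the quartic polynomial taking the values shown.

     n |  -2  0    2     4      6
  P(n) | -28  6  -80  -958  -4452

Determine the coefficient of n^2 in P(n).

Write P(n) = an^4 + bn^3 + cn^2 + dn + e. Substituting each data point gives a linear system:
  16a - 8b + 4c - 2d + e = -28
  e = 6
  16a + 8b + 4c + 2d + e = -80
  256a + 64b + 16c + 4d + e = -958
  1296a + 216b + 36c + 6d + e = -4452
Solving the system yields a = -3, b = -2, c = -3, d = -5, e = 6.
So P(n) = -3n^4 - 2n^3 - 3n^2 - 5n + 6.
The coefficient of n^2 is -3.

-3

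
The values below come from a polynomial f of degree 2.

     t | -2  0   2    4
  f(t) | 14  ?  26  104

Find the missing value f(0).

-4

On equispaced nodes a degree-2 polynomial has vanishing third forward difference, so
  - f(-2) + 3·f(0) - 3·f(2) + f(4) = 0.
Substituting the known values and solving for f(0):
  3·f(0) = -12
  f(0) = -4.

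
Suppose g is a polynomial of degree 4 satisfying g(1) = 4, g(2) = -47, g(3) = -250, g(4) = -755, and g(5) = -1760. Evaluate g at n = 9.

-16420

Forward differences of the values at n = 1, 2, 3, 4, 5:
  g  : 4  -47  -250  -755  -1760
  Δ  : -51  -203  -505  -1005
  Δ^2: -152  -302  -500
  Δ^3: -150  -198
  Δ^4: -48
The fourth differences are constant, confirming degree 4.
Interpolating (Newton forward form) and evaluating at n = 9 gives g(9) = -16420.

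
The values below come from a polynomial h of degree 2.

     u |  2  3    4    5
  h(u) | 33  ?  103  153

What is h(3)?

The 3 known points determine the degree-2 polynomial uniquely.
Write h(u) = au^2 + bu + c. Substituting each data point gives a linear system:
  4a + 2b + c = 33
  16a + 4b + c = 103
  25a + 5b + c = 153
Solving the system yields a = 5, b = 5, c = 3.
So h(u) = 5u² + 5u + 3.
Then h(3) = 63.

63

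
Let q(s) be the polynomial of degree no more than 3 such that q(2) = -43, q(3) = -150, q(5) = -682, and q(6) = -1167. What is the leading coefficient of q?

-5

Write q(s) = as^3 + bs^2 + cs + d. Substituting each data point gives a linear system:
  8a + 4b + 2c + d = -43
  27a + 9b + 3c + d = -150
  125a + 25b + 5c + d = -682
  216a + 36b + 6c + d = -1167
Solving the system yields a = -5, b = -3, c = 3, d = 3.
So q(s) = -5s^3 - 3s^2 + 3s + 3.
The leading coefficient is -5.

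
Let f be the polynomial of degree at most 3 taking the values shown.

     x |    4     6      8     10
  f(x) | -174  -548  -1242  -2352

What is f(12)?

-3974

Write f(x) = ax^3 + bx^2 + cx + d. Substituting each data point gives a linear system:
  64a + 16b + 4c + d = -174
  216a + 36b + 6c + d = -548
  512a + 64b + 8c + d = -1242
  1000a + 100b + 10c + d = -2352
Solving the system yields a = -2, b = -4, c = 5, d = -2.
So f(x) = -2x^3 - 4x^2 + 5x - 2.
Then f(12) = -3974.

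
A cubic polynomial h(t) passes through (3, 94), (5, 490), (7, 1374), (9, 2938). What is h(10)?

4035

Forward differences of the values at t = 3, 5, 7, 9:
  h  : 94  490  1374  2938
  Δ  : 396  884  1564
  Δ^2: 488  680
  Δ^3: 192
The third differences are constant, confirming degree 3.
Interpolating (Newton forward form) and evaluating at t = 10 gives h(10) = 4035.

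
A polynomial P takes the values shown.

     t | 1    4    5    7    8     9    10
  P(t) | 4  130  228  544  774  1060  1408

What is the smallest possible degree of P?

3

Divided differences on the nodes 1, 4, 5, 7, 8, 9, 10:
  order 0: 4  130  228  544  774  1060  1408
  order 1: 42  98  158  230  286  348
  order 2: 14  20  24  28  31
  order 3: 1  1  1  1
  order 4: 0  0  0
  order 5: 0  0
  order 6: 0
The order-3 divided differences are all 1 (nonzero) and every higher order vanishes, so the data lies on a polynomial of degree exactly 3.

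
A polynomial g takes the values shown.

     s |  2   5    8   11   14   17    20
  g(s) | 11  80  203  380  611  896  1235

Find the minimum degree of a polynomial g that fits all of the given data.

2

Forward differences of the values at s = 2, 5, 8, 11, 14, 17, 20:
  g  : 11  80  203  380  611  896  1235
  Δ  : 69  123  177  231  285  339
  Δ^2: 54  54  54  54  54
  Δ^3: 0  0  0  0
  Δ^4: 0  0  0
  Δ^5: 0  0
  Δ^6: 0
The second differences are constant (54) and nonzero, while all higher differences vanish, so the minimal degree is 2.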